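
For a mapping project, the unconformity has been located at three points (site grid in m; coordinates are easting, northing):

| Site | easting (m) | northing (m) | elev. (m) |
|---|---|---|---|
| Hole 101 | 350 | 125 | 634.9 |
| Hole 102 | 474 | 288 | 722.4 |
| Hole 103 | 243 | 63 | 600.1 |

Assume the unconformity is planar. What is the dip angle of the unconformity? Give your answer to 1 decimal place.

27.4°

Let the plane be z = a·easting + b·northing + c.
Hole 102−Hole 101: 124a + 163b = 87.5;  Hole 103−Hole 101: −107a − 62b = −34.8.
Solving gives a = 0.02537, b = 0.51751.
Gradient magnitude |∇z| = √(a² + b²) = √(0.00064 + 0.26782) = 0.51813.
True dip = arctan(0.51813) = 27.4°, dipping toward S (azimuth ≈ 183°).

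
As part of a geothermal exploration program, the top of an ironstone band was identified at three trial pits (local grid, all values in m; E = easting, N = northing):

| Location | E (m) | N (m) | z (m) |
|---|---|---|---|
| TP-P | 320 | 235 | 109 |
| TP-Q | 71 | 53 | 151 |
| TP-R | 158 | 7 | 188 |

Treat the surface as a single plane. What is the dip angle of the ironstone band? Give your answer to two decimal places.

26.72°

Two edge vectors: TP-P→TP-Q = (-249, -182, 42), TP-P→TP-R = (-162, -228, 79).
Normal n = (TP-P→TP-Q) × (TP-P→TP-R) = (-4802, 12867, 27288).
So ∂z/∂E = −n_x/n_z = 0.17597 and ∂z/∂N = −n_y/n_z = −0.47153.
Gradient magnitude |∇z| = √(a² + b²) = √(0.03097 + 0.22234) = 0.50329.
True dip = arctan(0.50329) = 26.72°, dipping toward NNW (azimuth ≈ 340°).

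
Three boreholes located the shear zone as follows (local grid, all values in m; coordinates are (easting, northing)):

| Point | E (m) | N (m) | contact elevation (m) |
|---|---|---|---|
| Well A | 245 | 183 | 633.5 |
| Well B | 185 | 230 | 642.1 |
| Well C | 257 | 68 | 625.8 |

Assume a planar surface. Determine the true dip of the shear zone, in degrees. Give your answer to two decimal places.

6.51°

Two edge vectors: Well A→Well B = (-60, 47, 8.6), Well A→Well C = (12, -115, -7.7).
Normal n = (Well A→Well B) × (Well A→Well C) = (627.1, -358.8, 6336).
So ∂z/∂E = −n_x/n_z = −0.09897 and ∂z/∂N = −n_y/n_z = 0.05663.
Gradient magnitude |∇z| = √(a² + b²) = √(0.00980 + 0.00321) = 0.11403.
True dip = arctan(0.11403) = 6.51°, dipping toward ESE (azimuth ≈ 120°).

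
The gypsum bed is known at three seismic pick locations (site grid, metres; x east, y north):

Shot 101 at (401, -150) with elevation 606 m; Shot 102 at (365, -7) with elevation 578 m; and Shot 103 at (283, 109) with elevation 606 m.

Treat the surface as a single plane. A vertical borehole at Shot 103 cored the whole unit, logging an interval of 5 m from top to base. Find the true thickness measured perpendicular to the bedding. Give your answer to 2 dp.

3.44 m

Two edge vectors: Shot 101→Shot 102 = (-36, 143, -28), Shot 101→Shot 103 = (-118, 259, 0).
Normal n = (Shot 101→Shot 102) × (Shot 101→Shot 103) = (7252, 3304, 7550).
So ∂z/∂x = −n_x/n_z = −0.96053 and ∂z/∂y = −n_y/n_z = −0.43762.
|∇z| = √(a²+b²) = 1.05552, so dip δ = arctan(1.05552) = 46.55°.
True thickness = vertical thickness × cos δ = 5 × cos 46.55° = 3.44 m.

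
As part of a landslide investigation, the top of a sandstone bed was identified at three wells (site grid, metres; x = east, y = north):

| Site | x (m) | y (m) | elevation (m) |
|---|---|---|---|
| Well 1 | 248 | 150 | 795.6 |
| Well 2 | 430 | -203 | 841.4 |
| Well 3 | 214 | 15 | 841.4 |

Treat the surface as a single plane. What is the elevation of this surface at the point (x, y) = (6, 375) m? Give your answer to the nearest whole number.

Two edge vectors: Well 1→Well 2 = (182, -353, 45.8), Well 1→Well 3 = (-34, -135, 45.8).
Normal n = (Well 1→Well 2) × (Well 1→Well 3) = (-9984.4, -9892.8, -36572).
So ∂z/∂x = −n_x/n_z = −0.27301 and ∂z/∂y = −n_y/n_z = −0.27050.
Intercept c from Well 1: 795.6 + 67.71 + 40.58 = 903.88.
At (6, 375): z = −1.6 − 101.4 + 903.88 = 800.8 m.

801 m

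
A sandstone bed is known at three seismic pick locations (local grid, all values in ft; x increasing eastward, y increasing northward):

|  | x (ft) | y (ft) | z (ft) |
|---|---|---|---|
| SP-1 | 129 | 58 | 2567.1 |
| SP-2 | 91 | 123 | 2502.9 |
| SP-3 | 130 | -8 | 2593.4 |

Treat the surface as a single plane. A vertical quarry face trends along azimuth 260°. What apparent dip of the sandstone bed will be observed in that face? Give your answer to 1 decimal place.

Two edge vectors: SP-1→SP-2 = (-38, 65, -64.2), SP-1→SP-3 = (1, -66, 26.3).
Normal n = (SP-1→SP-2) × (SP-1→SP-3) = (-2527.7, 935.2, 2443).
So ∂z/∂x = −n_x/n_z = 1.03467 and ∂z/∂y = −n_y/n_z = −0.38281.
Unit vector along 260° is (sin 260°, cos 260°) = (-0.9848, -0.1736).
Slope in that direction = a·(-0.9848) + b·(-0.1736) = −0.95248.
Apparent dip = arctan|0.95248| = 43.6° (true dip is 47.8°, so apparent ≤ true as expected).

43.6°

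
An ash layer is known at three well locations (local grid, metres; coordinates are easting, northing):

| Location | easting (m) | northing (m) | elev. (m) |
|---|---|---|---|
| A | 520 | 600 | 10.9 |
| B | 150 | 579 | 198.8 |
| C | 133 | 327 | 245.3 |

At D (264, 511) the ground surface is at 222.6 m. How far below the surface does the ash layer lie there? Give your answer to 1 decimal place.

Let the plane be z = a·easting + b·northing + c.
B−A: −370a − 21b = 187.9;  C−A: −387a − 273b = 234.4.
Solving gives a = −0.49928, b = −0.15084.
Then c = 10.9 − a·520 − b·600 = 361.03.
At (264, 511): z_contact = −131.81 − 77.08 + 361.03 = 152.14 m.
Depth below ground = 222.6 − 152.14 = 70.5 m.

70.5 m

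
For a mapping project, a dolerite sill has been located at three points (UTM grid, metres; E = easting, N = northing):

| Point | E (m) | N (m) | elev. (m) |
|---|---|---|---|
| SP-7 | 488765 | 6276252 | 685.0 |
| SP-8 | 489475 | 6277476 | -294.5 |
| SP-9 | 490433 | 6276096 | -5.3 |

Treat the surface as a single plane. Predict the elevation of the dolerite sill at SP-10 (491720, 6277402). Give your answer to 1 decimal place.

-1295.8 m

Two edge vectors: SP-7→SP-8 = (710, 1224, -979.5), SP-7→SP-9 = (1668, -156, -690.3).
Normal n = (SP-7→SP-8) × (SP-7→SP-9) = (-997729.2, -1143693, -2152392).
So ∂z/∂E = −n_x/n_z = −0.463544373 and ∂z/∂N = −n_y/n_z = −0.531359065.
Intercept c from SP-7: 685 + 226564.27 + 3334943.39 = 3562192.66.
At (491720, 6277402): z = −227934.0 − 3335554.5 + 3562192.66 = -1295.8 m.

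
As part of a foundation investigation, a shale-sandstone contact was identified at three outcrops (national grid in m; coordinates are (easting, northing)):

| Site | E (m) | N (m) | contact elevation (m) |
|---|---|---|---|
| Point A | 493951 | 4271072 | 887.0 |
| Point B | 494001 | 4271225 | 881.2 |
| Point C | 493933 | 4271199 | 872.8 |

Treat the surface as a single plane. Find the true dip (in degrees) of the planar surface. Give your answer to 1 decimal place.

Let the plane be z = a·E + b·N + c.
Point B−Point A: 50a + 153b = −5.8;  Point C−Point A: −18a + 127b = −14.2.
Solving gives a = 0.15773, b = −0.08946.
Gradient magnitude |∇z| = √(a² + b²) = √(0.02488 + 0.00800) = 0.18133.
True dip = arctan(0.18133) = 10.3°, dipping toward WNW (azimuth ≈ 300°).

10.3°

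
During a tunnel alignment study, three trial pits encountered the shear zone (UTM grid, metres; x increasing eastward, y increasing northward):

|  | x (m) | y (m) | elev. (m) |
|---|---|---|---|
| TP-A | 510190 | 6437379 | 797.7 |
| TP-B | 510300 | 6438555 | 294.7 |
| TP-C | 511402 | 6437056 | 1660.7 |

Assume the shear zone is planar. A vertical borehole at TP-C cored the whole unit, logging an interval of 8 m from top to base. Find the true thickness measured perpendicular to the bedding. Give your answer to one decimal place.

6.4 m

Two edge vectors: TP-A→TP-B = (110, 1176, -503), TP-A→TP-C = (1212, -323, 863).
Normal n = (TP-A→TP-B) × (TP-A→TP-C) = (852419, -704566, -1460842).
So ∂z/∂x = −n_x/n_z = 0.58351 and ∂z/∂y = −n_y/n_z = −0.48230.
|∇z| = √(a²+b²) = 0.75703, so dip δ = arctan(0.75703) = 37.13°.
True thickness = vertical thickness × cos δ = 8 × cos 37.13° = 6.4 m.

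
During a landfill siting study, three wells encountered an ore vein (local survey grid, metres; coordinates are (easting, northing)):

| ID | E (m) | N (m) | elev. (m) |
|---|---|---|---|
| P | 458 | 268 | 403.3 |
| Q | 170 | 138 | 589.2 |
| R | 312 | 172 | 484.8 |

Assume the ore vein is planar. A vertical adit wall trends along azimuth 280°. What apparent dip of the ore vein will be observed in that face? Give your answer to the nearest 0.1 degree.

41.9°

Let the plane be z = a·E + b·N + c.
Q−P: −288a − 130b = 185.9;  R−P: −146a − 96b = 81.5.
Solving gives a = −0.83657, b = 0.42333.
Unit vector along 280° is (sin 280°, cos 280°) = (-0.9848, 0.1736).
Slope in that direction = a·(-0.9848) + b·(0.1736) = 0.89737.
Apparent dip = arctan|0.89737| = 41.9° (true dip is 43.2°, so apparent ≤ true as expected).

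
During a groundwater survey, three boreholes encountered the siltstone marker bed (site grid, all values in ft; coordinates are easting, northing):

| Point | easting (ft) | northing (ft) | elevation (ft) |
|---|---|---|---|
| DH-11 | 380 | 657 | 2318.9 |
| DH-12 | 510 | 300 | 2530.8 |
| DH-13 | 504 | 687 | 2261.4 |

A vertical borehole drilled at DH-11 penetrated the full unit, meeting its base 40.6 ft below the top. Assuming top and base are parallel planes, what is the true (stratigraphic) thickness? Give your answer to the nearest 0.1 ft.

32.3 ft

Two edge vectors: DH-11→DH-12 = (130, -357, 211.9), DH-11→DH-13 = (124, 30, -57.5).
Normal n = (DH-11→DH-12) × (DH-11→DH-13) = (14170.5, 33750.6, 48168).
So ∂z/∂easting = −n_x/n_z = −0.29419 and ∂z/∂northing = −n_y/n_z = −0.70069.
|∇z| = √(a²+b²) = 0.75994, so dip δ = arctan(0.75994) = 37.23°.
True thickness = vertical thickness × cos δ = 40.6 × cos 37.23° = 32.3 ft.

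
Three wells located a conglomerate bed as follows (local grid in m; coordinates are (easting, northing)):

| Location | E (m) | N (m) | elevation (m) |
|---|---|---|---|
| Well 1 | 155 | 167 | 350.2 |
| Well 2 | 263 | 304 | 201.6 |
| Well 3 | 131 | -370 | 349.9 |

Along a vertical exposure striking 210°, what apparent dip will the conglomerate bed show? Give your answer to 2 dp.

Two edge vectors: Well 1→Well 2 = (108, 137, -148.6), Well 1→Well 3 = (-24, -537, -0.3).
Normal n = (Well 1→Well 2) × (Well 1→Well 3) = (-79839.3, 3598.8, -54708).
So ∂z/∂E = −n_x/n_z = −1.45937 and ∂z/∂N = −n_y/n_z = 0.06578.
Unit vector along 210° is (sin 210°, cos 210°) = (-0.5000, -0.8660).
Slope in that direction = a·(-0.5000) + b·(-0.8660) = 0.67272.
Apparent dip = arctan|0.67272| = 33.93° (true dip is 55.6°, so apparent ≤ true as expected).

33.93°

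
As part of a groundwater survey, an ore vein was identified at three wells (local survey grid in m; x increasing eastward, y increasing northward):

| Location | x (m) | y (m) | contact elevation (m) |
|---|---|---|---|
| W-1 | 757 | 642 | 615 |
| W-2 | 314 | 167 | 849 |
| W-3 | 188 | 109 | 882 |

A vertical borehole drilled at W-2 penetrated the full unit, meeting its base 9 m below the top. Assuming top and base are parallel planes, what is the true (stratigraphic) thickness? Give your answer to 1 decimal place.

8.2 m

Two edge vectors: W-1→W-2 = (-443, -475, 234), W-1→W-3 = (-569, -533, 267).
Normal n = (W-1→W-2) × (W-1→W-3) = (-2103, -14865, -34156).
So ∂z/∂x = −n_x/n_z = −0.06157 and ∂z/∂y = −n_y/n_z = −0.43521.
|∇z| = √(a²+b²) = 0.43954, so dip δ = arctan(0.43954) = 23.73°.
True thickness = vertical thickness × cos δ = 9 × cos 23.73° = 8.2 m.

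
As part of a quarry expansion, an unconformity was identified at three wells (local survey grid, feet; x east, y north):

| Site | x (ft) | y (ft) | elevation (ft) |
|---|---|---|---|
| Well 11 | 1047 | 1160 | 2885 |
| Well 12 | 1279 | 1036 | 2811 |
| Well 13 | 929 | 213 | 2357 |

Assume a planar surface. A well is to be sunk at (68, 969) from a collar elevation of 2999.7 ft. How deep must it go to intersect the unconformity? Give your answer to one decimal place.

Two edge vectors: Well 11→Well 12 = (232, -124, -74), Well 11→Well 13 = (-118, -947, -528).
Normal n = (Well 11→Well 12) × (Well 11→Well 13) = (-4606, 131228, -234336).
So ∂z/∂x = −n_x/n_z = −0.019656 and ∂z/∂y = −n_y/n_z = 0.559999.
Intercept c from Well 11: 2885 + 20.58 − 649.60 = 2255.98.
At (68, 969): z_contact = −1.34 + 542.64 + 2255.98 = 2797.28 ft.
Depth below ground = 2999.7 − 2797.28 = 202.4 ft.

202.4 ft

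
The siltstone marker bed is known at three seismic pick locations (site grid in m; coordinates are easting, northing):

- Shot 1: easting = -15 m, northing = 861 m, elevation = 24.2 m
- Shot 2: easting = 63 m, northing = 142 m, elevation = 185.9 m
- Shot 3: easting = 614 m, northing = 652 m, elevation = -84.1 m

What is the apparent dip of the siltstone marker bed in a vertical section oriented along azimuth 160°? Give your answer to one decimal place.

Let the plane be z = a·easting + b·northing + c.
Shot 2−Shot 1: 78a − 719b = 161.7;  Shot 3−Shot 1: 629a − 209b = −108.3.
Solving gives a = −0.25614, b = −0.25268.
Unit vector along 160° is (sin 160°, cos 160°) = (0.3420, -0.9397).
Slope in that direction = a·(0.3420) + b·(-0.9397) = 0.14984.
Apparent dip = arctan|0.14984| = 8.5° (true dip is 19.8°, so apparent ≤ true as expected).

8.5°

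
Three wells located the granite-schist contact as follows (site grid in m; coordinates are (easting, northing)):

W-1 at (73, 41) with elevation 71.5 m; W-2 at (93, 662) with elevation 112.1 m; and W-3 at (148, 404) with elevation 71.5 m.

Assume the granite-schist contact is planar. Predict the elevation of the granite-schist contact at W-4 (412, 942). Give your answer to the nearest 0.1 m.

14.2 m

Two edge vectors: W-1→W-2 = (20, 621, 40.6), W-1→W-3 = (75, 363, 0).
Normal n = (W-1→W-2) × (W-1→W-3) = (-14737.8, 3045, -39315).
So ∂z/∂E = −n_x/n_z = −0.37486 and ∂z/∂N = −n_y/n_z = 0.07745.
Intercept c from W-1: 71.5 + 27.37 − 3.18 = 95.69.
At (412, 942): z = −154.4 + 73.0 + 95.69 = 14.2 m.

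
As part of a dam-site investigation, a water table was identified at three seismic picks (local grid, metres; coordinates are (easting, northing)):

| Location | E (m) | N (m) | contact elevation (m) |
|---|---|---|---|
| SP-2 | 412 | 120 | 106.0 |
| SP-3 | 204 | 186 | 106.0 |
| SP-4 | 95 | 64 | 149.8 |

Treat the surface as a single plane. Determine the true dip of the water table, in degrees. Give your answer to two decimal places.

Let the plane be z = a·E + b·N + c.
SP-3−SP-2: −208a + 66b = 0;  SP-4−SP-2: −317a − 56b = 43.8.
Solving gives a = −0.08876, b = −0.27972.
Gradient magnitude |∇z| = √(a² + b²) = √(0.00788 + 0.07824) = 0.29346.
True dip = arctan(0.29346) = 16.35°, dipping toward NNE (azimuth ≈ 018°).

16.35°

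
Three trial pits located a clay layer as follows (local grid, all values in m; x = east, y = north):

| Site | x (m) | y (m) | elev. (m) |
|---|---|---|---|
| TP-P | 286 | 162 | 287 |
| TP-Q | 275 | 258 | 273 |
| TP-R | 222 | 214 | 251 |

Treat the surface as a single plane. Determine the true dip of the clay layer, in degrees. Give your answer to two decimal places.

26.46°

Let the plane be z = a·x + b·y + c.
TP-Q−TP-P: −11a + 96b = −14;  TP-R−TP-P: −64a + 52b = −36.
Solving gives a = 0.48959, b = −0.08973.
Gradient magnitude |∇z| = √(a² + b²) = √(0.23970 + 0.00805) = 0.49775.
True dip = arctan(0.49775) = 26.46°, dipping toward W (azimuth ≈ 280°).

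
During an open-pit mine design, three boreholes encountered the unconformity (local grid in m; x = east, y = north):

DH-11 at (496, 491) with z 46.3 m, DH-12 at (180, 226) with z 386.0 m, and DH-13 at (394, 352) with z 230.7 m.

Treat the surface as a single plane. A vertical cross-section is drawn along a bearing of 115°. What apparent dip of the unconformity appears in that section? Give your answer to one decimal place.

Let the plane be z = a·x + b·y + c.
DH-12−DH-11: −316a − 265b = 339.7;  DH-13−DH-11: −102a − 139b = 184.4.
Solving gives a = 0.09753, b = −1.39819.
Unit vector along 115° is (sin 115°, cos 115°) = (0.9063, -0.4226).
Slope in that direction = a·(0.9063) + b·(-0.4226) = 0.67929.
Apparent dip = arctan|0.67929| = 34.2° (true dip is 54.5°, so apparent ≤ true as expected).

34.2°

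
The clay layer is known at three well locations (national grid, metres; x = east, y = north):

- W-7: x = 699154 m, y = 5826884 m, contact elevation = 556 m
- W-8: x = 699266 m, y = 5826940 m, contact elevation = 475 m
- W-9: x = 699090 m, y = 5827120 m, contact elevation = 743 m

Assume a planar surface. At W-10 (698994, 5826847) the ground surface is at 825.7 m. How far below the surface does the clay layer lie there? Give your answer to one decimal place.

131.4 m

Two edge vectors: W-7→W-8 = (112, 56, -81), W-7→W-9 = (-64, 236, 187).
Normal n = (W-7→W-8) × (W-7→W-9) = (29588, -15760, 30016).
So ∂z/∂x = −n_x/n_z = −0.985740938 and ∂z/∂y = −n_y/n_z = 0.525053305.
Intercept c from W-7: 556 + 689184.72 − 3059424.70 = −2369683.98.
At (698994, 5826847): z_contact = −689027.00 + 3059405.27 − 2369683.98 = 694.29 m.
Depth below ground = 825.7 − 694.29 = 131.4 m.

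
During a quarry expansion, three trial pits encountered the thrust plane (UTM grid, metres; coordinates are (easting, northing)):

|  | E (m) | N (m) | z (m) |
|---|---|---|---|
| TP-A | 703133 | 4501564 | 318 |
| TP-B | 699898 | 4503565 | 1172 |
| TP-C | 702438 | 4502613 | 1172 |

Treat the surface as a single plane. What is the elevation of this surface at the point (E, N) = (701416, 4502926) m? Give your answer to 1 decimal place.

1096.1 m

Two edge vectors: TP-A→TP-B = (-3235, 2001, 854), TP-A→TP-C = (-695, 1049, 854).
Normal n = (TP-A→TP-B) × (TP-A→TP-C) = (813008, 2169160, -2002820).
So ∂z/∂E = −n_x/n_z = 0.405931636 and ∂z/∂N = −n_y/n_z = 1.083052895.
Intercept c from TP-A: 318 − 285423.93 − 4875431.92 = −5160537.85.
At (701416, 4502926): z = 284726.9 + 4876907.0 − 5160537.85 = 1096.1 m.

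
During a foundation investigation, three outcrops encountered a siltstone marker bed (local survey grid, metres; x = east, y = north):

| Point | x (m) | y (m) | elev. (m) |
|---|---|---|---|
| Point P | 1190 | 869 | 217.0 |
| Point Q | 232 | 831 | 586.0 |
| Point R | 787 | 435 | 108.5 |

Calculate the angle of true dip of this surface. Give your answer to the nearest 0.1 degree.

37.0°

Two edge vectors: Point P→Point Q = (-958, -38, 369), Point P→Point R = (-403, -434, -108.5).
Normal n = (Point P→Point Q) × (Point P→Point R) = (164269, -252650, 400458).
So ∂z/∂x = −n_x/n_z = −0.41020 and ∂z/∂y = −n_y/n_z = 0.63090.
Gradient magnitude |∇z| = √(a² + b²) = √(0.16827 + 0.39804) = 0.75253.
True dip = arctan(0.75253) = 37.0°, dipping toward SSE (azimuth ≈ 147°).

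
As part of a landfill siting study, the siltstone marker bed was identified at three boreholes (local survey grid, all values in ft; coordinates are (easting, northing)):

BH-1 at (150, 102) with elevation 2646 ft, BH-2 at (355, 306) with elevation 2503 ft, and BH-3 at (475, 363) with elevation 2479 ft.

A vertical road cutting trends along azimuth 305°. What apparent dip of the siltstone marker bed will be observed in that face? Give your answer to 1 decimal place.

Two edge vectors: BH-1→BH-2 = (205, 204, -143), BH-1→BH-3 = (325, 261, -167).
Normal n = (BH-1→BH-2) × (BH-1→BH-3) = (3255, -12240, -12795).
So ∂z/∂E = −n_x/n_z = 0.25440 and ∂z/∂N = −n_y/n_z = −0.95662.
Unit vector along 305° is (sin 305°, cos 305°) = (-0.8192, 0.5736).
Slope in that direction = a·(-0.8192) + b·(0.5736) = −0.75709.
Apparent dip = arctan|0.75709| = 37.1° (true dip is 44.7°, so apparent ≤ true as expected).

37.1°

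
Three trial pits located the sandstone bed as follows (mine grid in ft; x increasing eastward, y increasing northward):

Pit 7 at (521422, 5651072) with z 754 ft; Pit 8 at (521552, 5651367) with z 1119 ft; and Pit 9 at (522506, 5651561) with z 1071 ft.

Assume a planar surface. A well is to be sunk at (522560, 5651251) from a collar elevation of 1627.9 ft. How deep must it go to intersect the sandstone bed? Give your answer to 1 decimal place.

1003.7 ft

Two edge vectors: Pit 7→Pit 8 = (130, 295, 365), Pit 7→Pit 9 = (1084, 489, 317).
Normal n = (Pit 7→Pit 8) × (Pit 7→Pit 9) = (-84970, 354450, -256210).
So ∂z/∂x = −n_x/n_z = −0.331642012 and ∂z/∂y = −n_y/n_z = 1.383435463.
Intercept c from Pit 7: 754 + 172925.44 − 7817893.41 = −7644213.97.
At (522560, 5651251): z_contact = −173302.85 + 7818141.04 − 7644213.97 = 624.23 ft.
Depth below ground = 1627.9 − 624.23 = 1003.7 ft.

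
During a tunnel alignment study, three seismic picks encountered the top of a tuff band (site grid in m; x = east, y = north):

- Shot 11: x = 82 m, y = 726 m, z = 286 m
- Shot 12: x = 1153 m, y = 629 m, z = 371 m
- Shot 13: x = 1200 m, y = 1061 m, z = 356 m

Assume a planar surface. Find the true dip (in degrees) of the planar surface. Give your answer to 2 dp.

4.96°

Two edge vectors: Shot 11→Shot 12 = (1071, -97, 85), Shot 11→Shot 13 = (1118, 335, 70).
Normal n = (Shot 11→Shot 12) × (Shot 11→Shot 13) = (-35265, 20060, 467231).
So ∂z/∂x = −n_x/n_z = 0.07548 and ∂z/∂y = −n_y/n_z = −0.04293.
Gradient magnitude |∇z| = √(a² + b²) = √(0.00570 + 0.00184) = 0.08683.
True dip = arctan(0.08683) = 4.96°, dipping toward WNW (azimuth ≈ 300°).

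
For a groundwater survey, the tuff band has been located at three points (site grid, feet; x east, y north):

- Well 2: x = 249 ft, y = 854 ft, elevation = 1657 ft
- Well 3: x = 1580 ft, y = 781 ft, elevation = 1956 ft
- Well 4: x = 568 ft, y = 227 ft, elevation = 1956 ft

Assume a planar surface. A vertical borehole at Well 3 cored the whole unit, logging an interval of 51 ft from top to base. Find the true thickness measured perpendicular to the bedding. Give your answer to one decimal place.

Let the plane be z = a·x + b·y + c.
Well 3−Well 2: 1331a − 73b = 299;  Well 4−Well 2: 319a − 627b = 299.
Solving gives a = 0.20419, b = −0.37299.
|∇z| = √(a²+b²) = 0.42522, so dip δ = arctan(0.42522) = 23.04°.
True thickness = vertical thickness × cos δ = 51 × cos 23.04° = 46.9 ft.

46.9 ft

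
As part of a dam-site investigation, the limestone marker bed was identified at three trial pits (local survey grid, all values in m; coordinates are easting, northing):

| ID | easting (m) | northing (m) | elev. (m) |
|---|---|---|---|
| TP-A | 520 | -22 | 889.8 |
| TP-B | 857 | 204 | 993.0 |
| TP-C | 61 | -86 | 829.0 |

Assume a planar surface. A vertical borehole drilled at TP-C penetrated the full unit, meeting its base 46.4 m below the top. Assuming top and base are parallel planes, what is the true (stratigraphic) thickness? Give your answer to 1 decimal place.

Two edge vectors: TP-A→TP-B = (337, 226, 103.2), TP-A→TP-C = (-459, -64, -60.8).
Normal n = (TP-A→TP-B) × (TP-A→TP-C) = (-7136, -26879.2, 82166).
So ∂z/∂easting = −n_x/n_z = 0.08685 and ∂z/∂northing = −n_y/n_z = 0.32713.
|∇z| = √(a²+b²) = 0.33847, so dip δ = arctan(0.33847) = 18.70°.
True thickness = vertical thickness × cos δ = 46.4 × cos 18.70° = 44.0 m.

44.0 m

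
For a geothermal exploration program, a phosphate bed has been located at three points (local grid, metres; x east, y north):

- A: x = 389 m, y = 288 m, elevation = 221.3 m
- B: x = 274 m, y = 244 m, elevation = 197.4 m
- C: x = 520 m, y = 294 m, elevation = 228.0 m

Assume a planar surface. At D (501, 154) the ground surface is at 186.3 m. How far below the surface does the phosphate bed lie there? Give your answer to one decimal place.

24.0 m

Two edge vectors: A→B = (-115, -44, -23.9), A→C = (131, 6, 6.7).
Normal n = (A→B) × (A→C) = (-151.4, -2360.4, 5074).
So ∂z/∂x = −n_x/n_z = 0.02984 and ∂z/∂y = −n_y/n_z = 0.46520.
Intercept c from A: 221.3 − 11.61 − 133.98 = 75.72.
At (501, 154): z_contact = 14.95 + 71.64 + 75.72 = 162.31 m.
Depth below ground = 186.3 − 162.31 = 24.0 m.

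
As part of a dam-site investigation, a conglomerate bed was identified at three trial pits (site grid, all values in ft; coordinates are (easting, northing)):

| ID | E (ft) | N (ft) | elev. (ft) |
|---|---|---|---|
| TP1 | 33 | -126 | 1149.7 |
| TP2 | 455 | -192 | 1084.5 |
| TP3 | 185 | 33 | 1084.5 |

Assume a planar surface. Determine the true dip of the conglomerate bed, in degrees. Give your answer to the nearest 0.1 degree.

Let the plane be z = a·E + b·N + c.
TP2−TP1: 422a − 66b = −65.2;  TP3−TP1: 152a + 159b = −65.2.
Solving gives a = −0.19020, b = −0.22824.
Gradient magnitude |∇z| = √(a² + b²) = √(0.03618 + 0.05209) = 0.29710.
True dip = arctan(0.29710) = 16.5°, dipping toward NE (azimuth ≈ 040°).

16.5°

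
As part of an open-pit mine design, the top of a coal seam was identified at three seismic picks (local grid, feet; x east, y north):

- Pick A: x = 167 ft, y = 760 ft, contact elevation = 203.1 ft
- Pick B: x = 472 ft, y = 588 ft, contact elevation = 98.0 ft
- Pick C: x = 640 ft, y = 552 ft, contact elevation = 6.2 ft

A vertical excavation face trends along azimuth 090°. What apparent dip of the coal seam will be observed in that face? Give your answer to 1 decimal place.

Let the plane be z = a·x + b·y + c.
Pick B−Pick A: 305a − 172b = −105.1;  Pick C−Pick A: 473a − 208b = −196.9.
Solving gives a = −0.67013, b = −0.57726.
Unit vector along 090° is (sin 90°, cos 90°) = (1.0000, 0.0000).
Slope in that direction = a·(1.0000) + b·(0.0000) = −0.67013.
Apparent dip = arctan|0.67013| = 33.8° (true dip is 41.5°, so apparent ≤ true as expected).

33.8°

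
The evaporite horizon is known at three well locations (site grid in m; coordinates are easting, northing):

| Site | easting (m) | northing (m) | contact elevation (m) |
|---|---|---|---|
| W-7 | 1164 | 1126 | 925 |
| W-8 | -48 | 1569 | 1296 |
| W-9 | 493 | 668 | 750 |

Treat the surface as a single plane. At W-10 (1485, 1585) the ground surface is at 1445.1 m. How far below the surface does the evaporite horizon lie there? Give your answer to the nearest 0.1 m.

Let the plane be z = a·easting + b·northing + c.
W-8−W-7: −1212a + 443b = 371;  W-9−W-7: −671a − 458b = −175.
Solving gives a = −0.108398, b = 0.540906.
Then c = 925 − a·1164 − b·1126 = 442.11.
At (1485, 1585): z_contact = −160.97 + 857.34 + 442.11 = 1138.48 m.
Depth below ground = 1445.1 − 1138.48 = 306.6 m.

306.6 m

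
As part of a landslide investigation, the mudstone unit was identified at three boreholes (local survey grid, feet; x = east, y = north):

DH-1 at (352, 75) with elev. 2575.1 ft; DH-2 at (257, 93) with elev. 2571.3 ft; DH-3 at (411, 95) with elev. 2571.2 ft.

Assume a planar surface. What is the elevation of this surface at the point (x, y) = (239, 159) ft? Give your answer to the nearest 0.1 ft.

2558.0 ft

Two edge vectors: DH-1→DH-2 = (-95, 18, -3.8), DH-1→DH-3 = (59, 20, -3.9).
Normal n = (DH-1→DH-2) × (DH-1→DH-3) = (5.8, -594.7, -2962).
So ∂z/∂x = −n_x/n_z = 0.00196 and ∂z/∂y = −n_y/n_z = −0.20078.
Intercept c from DH-1: 2575.1 − 0.69 + 15.06 = 2589.47.
At (239, 159): z = 0.5 − 31.9 + 2589.47 = 2558.0 ft.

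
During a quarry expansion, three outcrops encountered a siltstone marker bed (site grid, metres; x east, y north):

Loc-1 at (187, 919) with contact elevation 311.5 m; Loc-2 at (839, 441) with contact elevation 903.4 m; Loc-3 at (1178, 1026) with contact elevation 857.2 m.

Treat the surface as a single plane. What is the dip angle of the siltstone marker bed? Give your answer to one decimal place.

Two edge vectors: Loc-1→Loc-2 = (652, -478, 591.9), Loc-1→Loc-3 = (991, 107, 545.7).
Normal n = (Loc-1→Loc-2) × (Loc-1→Loc-3) = (-324177.9, 230776.5, 543462).
So ∂z/∂x = −n_x/n_z = 0.59651 and ∂z/∂y = −n_y/n_z = −0.42464.
Gradient magnitude |∇z| = √(a² + b²) = √(0.35582 + 0.18032) = 0.73222.
True dip = arctan(0.73222) = 36.2°, dipping toward NW (azimuth ≈ 305°).

36.2°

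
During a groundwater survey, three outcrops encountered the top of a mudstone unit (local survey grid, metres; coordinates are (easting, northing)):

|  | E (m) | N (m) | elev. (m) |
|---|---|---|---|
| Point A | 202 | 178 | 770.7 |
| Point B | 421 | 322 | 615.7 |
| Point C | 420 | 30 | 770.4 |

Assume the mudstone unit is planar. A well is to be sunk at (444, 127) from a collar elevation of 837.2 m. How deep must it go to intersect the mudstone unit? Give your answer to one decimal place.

Let the plane be z = a·E + b·N + c.
Point B−Point A: 219a + 144b = −155;  Point C−Point A: 218a − 148b = −0.3.
Solving gives a = −0.36022, b = −0.52856.
Then c = 770.7 − a·202 − b·178 = 937.55.
At (444, 127): z_contact = −159.94 − 67.13 + 937.55 = 710.48 m.
Depth below ground = 837.2 − 710.48 = 126.7 m.

126.7 m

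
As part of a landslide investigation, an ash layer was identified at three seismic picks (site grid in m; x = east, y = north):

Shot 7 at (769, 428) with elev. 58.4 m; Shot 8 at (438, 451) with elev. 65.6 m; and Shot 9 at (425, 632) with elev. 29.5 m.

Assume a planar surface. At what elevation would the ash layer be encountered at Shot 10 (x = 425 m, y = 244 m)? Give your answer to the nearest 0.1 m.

107.9 m

Let the plane be z = a·x + b·y + c.
Shot 8−Shot 7: −331a + 23b = 7.2;  Shot 9−Shot 7: −344a + 204b = −28.9.
Solving gives a = −0.03579, b = −0.20202.
Then c = 58.4 − a·769 − b·428 = 172.39.
At (425, 244): z = −15.2 − 49.3 + 172.39 = 107.9 m.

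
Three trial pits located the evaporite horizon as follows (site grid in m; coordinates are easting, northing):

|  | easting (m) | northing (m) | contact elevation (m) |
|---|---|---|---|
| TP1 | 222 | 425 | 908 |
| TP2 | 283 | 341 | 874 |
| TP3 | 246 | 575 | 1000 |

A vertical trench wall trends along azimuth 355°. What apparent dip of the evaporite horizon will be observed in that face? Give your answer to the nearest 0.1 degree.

Let the plane be z = a·easting + b·northing + c.
TP2−TP1: 61a − 84b = −34;  TP3−TP1: 24a + 150b = 92.
Solving gives a = 0.23536, b = 0.57568.
Unit vector along 355° is (sin 355°, cos 355°) = (-0.0872, 0.9962).
Slope in that direction = a·(-0.0872) + b·(0.9962) = 0.55297.
Apparent dip = arctan|0.55297| = 28.9° (true dip is 31.9°, so apparent ≤ true as expected).

28.9°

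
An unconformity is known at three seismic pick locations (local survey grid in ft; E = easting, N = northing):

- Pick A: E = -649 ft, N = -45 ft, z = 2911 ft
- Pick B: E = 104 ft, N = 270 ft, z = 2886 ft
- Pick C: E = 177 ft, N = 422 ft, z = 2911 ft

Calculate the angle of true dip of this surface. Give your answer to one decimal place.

Two edge vectors: Pick A→Pick B = (753, 315, -25), Pick A→Pick C = (826, 467, 0).
Normal n = (Pick A→Pick B) × (Pick A→Pick C) = (11675, -20650, 91461).
So ∂z/∂E = −n_x/n_z = −0.12765 and ∂z/∂N = −n_y/n_z = 0.22578.
Gradient magnitude |∇z| = √(a² + b²) = √(0.01629 + 0.05098) = 0.25937.
True dip = arctan(0.25937) = 14.5°, dipping toward SSE (azimuth ≈ 151°).

14.5°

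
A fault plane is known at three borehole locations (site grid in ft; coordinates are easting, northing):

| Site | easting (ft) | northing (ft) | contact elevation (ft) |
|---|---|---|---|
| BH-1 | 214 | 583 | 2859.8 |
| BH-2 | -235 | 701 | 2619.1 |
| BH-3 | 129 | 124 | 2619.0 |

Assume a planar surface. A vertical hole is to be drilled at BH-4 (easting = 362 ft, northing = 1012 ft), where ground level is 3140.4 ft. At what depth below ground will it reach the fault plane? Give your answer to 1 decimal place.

Let the plane be z = a·easting + b·northing + c.
BH-2−BH-1: −449a + 118b = −240.7;  BH-3−BH-1: −85a − 459b = −240.8.
Solving gives a = 0.642676, b = 0.405605.
Then c = 2859.8 − a·214 − b·583 = 2485.80.
At (362, 1012): z_contact = 232.65 + 410.47 + 2485.80 = 3128.92 ft.
Depth below ground = 3140.4 − 3128.92 = 11.5 ft.

11.5 ft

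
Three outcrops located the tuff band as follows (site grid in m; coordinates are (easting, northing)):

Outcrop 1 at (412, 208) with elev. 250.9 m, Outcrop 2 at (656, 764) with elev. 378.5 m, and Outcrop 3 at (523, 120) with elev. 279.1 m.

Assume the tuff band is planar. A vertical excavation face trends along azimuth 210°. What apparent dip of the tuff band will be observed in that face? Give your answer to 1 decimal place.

13.4°

Two edge vectors: Outcrop 1→Outcrop 2 = (244, 556, 127.6), Outcrop 1→Outcrop 3 = (111, -88, 28.2).
Normal n = (Outcrop 1→Outcrop 2) × (Outcrop 1→Outcrop 3) = (26908, 7282.8, -83188).
So ∂z/∂E = −n_x/n_z = 0.32346 and ∂z/∂N = −n_y/n_z = 0.08755.
Unit vector along 210° is (sin 210°, cos 210°) = (-0.5000, -0.8660).
Slope in that direction = a·(-0.5000) + b·(-0.8660) = −0.23755.
Apparent dip = arctan|0.23755| = 13.4° (true dip is 18.5°, so apparent ≤ true as expected).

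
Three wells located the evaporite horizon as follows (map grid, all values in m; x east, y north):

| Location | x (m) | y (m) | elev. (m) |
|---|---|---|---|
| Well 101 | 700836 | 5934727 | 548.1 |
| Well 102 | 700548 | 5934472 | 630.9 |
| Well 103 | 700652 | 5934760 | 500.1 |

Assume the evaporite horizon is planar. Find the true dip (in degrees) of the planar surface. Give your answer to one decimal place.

28.5°

Let the plane be z = a·x + b·y + c.
Well 102−Well 101: −288a − 255b = 82.8;  Well 103−Well 101: −184a + 33b = −48.
Solving gives a = 0.16850, b = −0.51501.
Gradient magnitude |∇z| = √(a² + b²) = √(0.02839 + 0.26524) = 0.54188.
True dip = arctan(0.54188) = 28.5°, dipping toward NNW (azimuth ≈ 342°).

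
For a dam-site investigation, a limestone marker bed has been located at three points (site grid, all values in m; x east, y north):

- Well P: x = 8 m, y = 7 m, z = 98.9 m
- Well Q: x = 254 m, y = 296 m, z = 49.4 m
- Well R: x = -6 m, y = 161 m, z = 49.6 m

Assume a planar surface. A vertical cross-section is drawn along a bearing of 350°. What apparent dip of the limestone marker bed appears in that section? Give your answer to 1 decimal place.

Two edge vectors: Well P→Well Q = (246, 289, -49.5), Well P→Well R = (-14, 154, -49.3).
Normal n = (Well P→Well Q) × (Well P→Well R) = (-6624.7, 12820.8, 41930).
So ∂z/∂x = −n_x/n_z = 0.15799 and ∂z/∂y = −n_y/n_z = −0.30577.
Unit vector along 350° is (sin 350°, cos 350°) = (-0.1736, 0.9848).
Slope in that direction = a·(-0.1736) + b·(0.9848) = −0.32856.
Apparent dip = arctan|0.32856| = 18.2° (true dip is 19.0°, so apparent ≤ true as expected).

18.2°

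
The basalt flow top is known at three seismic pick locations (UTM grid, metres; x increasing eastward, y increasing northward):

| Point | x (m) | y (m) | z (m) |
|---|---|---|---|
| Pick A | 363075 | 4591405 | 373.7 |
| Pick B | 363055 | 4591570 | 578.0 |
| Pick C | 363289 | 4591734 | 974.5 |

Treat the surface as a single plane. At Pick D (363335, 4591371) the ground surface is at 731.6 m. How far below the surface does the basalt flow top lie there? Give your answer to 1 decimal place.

Two edge vectors: Pick A→Pick B = (-20, 165, 204.3), Pick A→Pick C = (214, 329, 600.8).
Normal n = (Pick A→Pick B) × (Pick A→Pick C) = (31917.3, 55736.2, -41890).
So ∂z/∂x = −n_x/n_z = 0.761931249 and ∂z/∂y = −n_y/n_z = 1.330537121.
Intercept c from Pick A: 373.7 − 276638.19 − 6109034.79 = −6385299.28.
At (363335, 4591371): z_contact = 276836.29 + 6108989.55 − 6385299.28 = 526.56 m.
Depth below ground = 731.6 − 526.56 = 205.0 m.

205.0 m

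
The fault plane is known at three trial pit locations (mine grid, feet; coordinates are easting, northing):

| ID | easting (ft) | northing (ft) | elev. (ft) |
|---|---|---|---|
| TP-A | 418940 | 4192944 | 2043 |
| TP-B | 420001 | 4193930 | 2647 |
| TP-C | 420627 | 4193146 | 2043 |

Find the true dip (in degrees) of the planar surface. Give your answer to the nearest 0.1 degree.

35.3°

Two edge vectors: TP-A→TP-B = (1061, 986, 604), TP-A→TP-C = (1687, 202, 0).
Normal n = (TP-A→TP-B) × (TP-A→TP-C) = (-122008, 1018948, -1449060).
So ∂z/∂easting = −n_x/n_z = −0.08420 and ∂z/∂northing = −n_y/n_z = 0.70318.
Gradient magnitude |∇z| = √(a² + b²) = √(0.00709 + 0.49446) = 0.70820.
True dip = arctan(0.70820) = 35.3°, dipping toward S (azimuth ≈ 173°).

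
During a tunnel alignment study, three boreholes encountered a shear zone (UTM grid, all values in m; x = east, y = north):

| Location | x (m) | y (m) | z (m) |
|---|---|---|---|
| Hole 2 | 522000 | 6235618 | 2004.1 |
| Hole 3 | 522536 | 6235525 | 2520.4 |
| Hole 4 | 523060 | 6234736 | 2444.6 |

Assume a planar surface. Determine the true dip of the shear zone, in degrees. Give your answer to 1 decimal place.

Two edge vectors: Hole 2→Hole 3 = (536, -93, 516.3), Hole 2→Hole 4 = (1060, -882, 440.5).
Normal n = (Hole 2→Hole 3) × (Hole 2→Hole 4) = (414410.1, 311170, -374172).
So ∂z/∂x = −n_x/n_z = 1.10754 and ∂z/∂y = −n_y/n_z = 0.83162.
Gradient magnitude |∇z| = √(a² + b²) = √(1.22664 + 0.69160) = 1.38501.
True dip = arctan(1.38501) = 54.2°, dipping toward SW (azimuth ≈ 233°).

54.2°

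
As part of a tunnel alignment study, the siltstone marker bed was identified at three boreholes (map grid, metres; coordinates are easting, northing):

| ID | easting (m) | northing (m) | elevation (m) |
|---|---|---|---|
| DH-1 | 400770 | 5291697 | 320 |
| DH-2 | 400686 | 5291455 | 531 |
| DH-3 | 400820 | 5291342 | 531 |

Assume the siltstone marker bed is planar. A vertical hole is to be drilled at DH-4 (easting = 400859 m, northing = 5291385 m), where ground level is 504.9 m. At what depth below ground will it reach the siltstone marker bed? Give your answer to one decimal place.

Let the plane be z = a·easting + b·northing + c.
DH-2−DH-1: −84a − 242b = 211;  DH-3−DH-1: 50a − 355b = 211.
Solving gives a = −0.568773855, b = −0.674475191.
Then c = 320 − a·400770 − b·5291697 = 3797385.84.
At (400859, 5291385): z_contact = −227998.12 − 3568907.91 + 3797385.84 = 479.82 m.
Depth below ground = 504.9 − 479.82 = 25.1 m.

25.1 m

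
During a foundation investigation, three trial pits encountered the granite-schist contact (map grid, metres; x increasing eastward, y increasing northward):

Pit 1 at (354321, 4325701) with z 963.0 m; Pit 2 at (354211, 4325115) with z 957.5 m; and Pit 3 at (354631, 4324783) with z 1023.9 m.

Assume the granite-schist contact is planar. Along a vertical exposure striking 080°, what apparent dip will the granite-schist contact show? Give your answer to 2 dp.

Two edge vectors: Pit 1→Pit 2 = (-110, -586, -5.5), Pit 1→Pit 3 = (310, -918, 60.9).
Normal n = (Pit 1→Pit 2) × (Pit 1→Pit 3) = (-40736.4, 4994, 282640).
So ∂z/∂x = −n_x/n_z = 0.14413 and ∂z/∂y = −n_y/n_z = −0.01767.
Unit vector along 080° is (sin 80°, cos 80°) = (0.9848, 0.1736).
Slope in that direction = a·(0.9848) + b·(0.1736) = 0.13887.
Apparent dip = arctan|0.13887| = 7.91° (true dip is 8.3°, so apparent ≤ true as expected).

7.91°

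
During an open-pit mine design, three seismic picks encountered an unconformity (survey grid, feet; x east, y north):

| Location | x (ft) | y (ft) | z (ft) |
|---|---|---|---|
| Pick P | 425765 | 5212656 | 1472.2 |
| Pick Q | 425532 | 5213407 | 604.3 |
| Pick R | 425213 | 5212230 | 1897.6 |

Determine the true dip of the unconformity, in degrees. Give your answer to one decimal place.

48.5°

Two edge vectors: Pick P→Pick Q = (-233, 751, -867.9), Pick P→Pick R = (-552, -426, 425.4).
Normal n = (Pick P→Pick Q) × (Pick P→Pick R) = (-50250, 578199, 513810).
So ∂z/∂x = −n_x/n_z = 0.09780 and ∂z/∂y = −n_y/n_z = −1.12532.
Gradient magnitude |∇z| = √(a² + b²) = √(0.00956 + 1.26634) = 1.12956.
True dip = arctan(1.12956) = 48.5°, dipping toward N (azimuth ≈ 355°).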